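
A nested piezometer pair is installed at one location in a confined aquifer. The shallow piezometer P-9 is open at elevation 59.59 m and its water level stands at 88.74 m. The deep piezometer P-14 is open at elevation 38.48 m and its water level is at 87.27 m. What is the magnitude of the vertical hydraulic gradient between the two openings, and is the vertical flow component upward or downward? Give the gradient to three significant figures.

|i_v| ≈ 0.0696; vertical flow is downward

Total head at P-9: h = 88.74 m (water level in the standpipe).
Total head at P-14: h = 87.27 m.
Δh = h(P-9) − h(P-14) = 88.74 − 87.27 = 1.47 m.
Vertical separation Δz = 59.59 − 38.48 = 21.11 m.
|i_v| = |Δh| / Δz = 1.47 / 21.11 = 0.0696.
Head is higher in the shallow piezometer, so vertical flow is downward (recharge condition).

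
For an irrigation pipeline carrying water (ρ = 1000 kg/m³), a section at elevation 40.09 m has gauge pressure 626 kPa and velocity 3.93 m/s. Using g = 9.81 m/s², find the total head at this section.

Pressure head ψ = P/(ρg) = 626×1000 / (1000 × 9.81) = 63.81 m.
Velocity head = v²/(2g) = 3.93² / (2 × 9.81) = 0.787 m.
h = z + ψ + v²/(2g) = 40.09 + 63.81 + 0.787 = 104.69 m.

h ≈ 104.69 m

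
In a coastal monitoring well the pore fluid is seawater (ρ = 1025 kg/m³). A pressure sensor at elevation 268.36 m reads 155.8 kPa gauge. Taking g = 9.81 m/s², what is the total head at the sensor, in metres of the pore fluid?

ψ = P/(ρg) = 155.8×1000 / (1025 × 9.81) = 15.49 m.
h = z + ψ = 268.36 + 15.49 = 283.85 m.

h ≈ 283.85 m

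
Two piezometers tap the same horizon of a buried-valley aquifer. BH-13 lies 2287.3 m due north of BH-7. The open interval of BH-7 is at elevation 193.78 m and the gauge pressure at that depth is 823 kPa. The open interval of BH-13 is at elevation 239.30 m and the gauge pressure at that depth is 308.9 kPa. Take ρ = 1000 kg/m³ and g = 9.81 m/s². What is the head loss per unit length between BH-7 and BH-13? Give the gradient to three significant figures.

Pressure head at BH-7: ψ = P/(ρg) = 823×1000 / (1000 × 9.81) = 83.89 m.
Total head at BH-7: h = z + ψ = 193.78 + 83.89 = 277.67 m.
Pressure head at BH-13: ψ = P/(ρg) = 308.9×1000 / (1000 × 9.81) = 31.49 m.
Total head at BH-13: h = z + ψ = 239.30 + 31.49 = 270.79 m.
Head difference: h(BH-7) − h(BH-13) = 277.67 − 270.79 = 6.88 m.
Hydraulic gradient: i = |Δh| / L = 6.88 / 2287.3 = 0.00301.

i ≈ 0.00301 m/m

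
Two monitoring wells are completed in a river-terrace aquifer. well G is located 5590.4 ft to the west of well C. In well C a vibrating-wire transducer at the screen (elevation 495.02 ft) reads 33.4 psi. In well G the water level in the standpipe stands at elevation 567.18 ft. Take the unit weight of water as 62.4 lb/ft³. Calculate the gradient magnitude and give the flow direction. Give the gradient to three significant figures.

Pressure head at well C: ψ = 144·P/γ = 144 × 33.4 / 62.4 = 77.08 ft.
Total head at well C: h = z + ψ = 495.02 + 77.08 = 572.10 ft.
Total head at well G: h = 567.18 ft (water level in the piezometer is the total head).
Head difference: h(well C) − h(well G) = 572.10 − 567.18 = 4.92 ft.
Hydraulic gradient: i = |Δh| / L = 4.92 / 5590.4 = 0.000880.
Flow is from higher to lower head: from well C toward well G, i.e. toward the west.

i ≈ 0.000880; groundwater flows toward the west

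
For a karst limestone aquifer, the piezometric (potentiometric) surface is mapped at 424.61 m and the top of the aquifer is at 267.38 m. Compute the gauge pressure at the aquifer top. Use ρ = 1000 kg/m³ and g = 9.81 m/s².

P ≈ 1540 kPa

Pressure head at the aquifer top: ψ = h − z = 424.61 − 267.38 = 157.23 m.
P = ρgψ = 1000 × 9.81 × 157.23 = 1542426 Pa ≈ 1540 kPa.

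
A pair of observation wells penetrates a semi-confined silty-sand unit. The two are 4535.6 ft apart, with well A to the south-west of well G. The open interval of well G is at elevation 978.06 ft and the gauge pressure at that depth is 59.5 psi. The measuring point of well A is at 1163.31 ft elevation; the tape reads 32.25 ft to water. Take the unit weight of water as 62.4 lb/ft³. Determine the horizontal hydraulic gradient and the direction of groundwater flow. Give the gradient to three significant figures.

Pressure head at well G: ψ = 144·P/γ = 144 × 59.5 / 62.4 = 137.31 ft.
Total head at well G: h = z + ψ = 978.06 + 137.31 = 1115.37 ft.
Total head at well A: h = 1163.31 − 32.25 = 1131.06 ft.
Head difference: h(well G) − h(well A) = 1115.37 − 1131.06 = -15.69 ft.
Hydraulic gradient: i = |Δh| / L = 15.69 / 4535.6 = 0.00346.
Flow is from higher to lower head: from well A toward well G, i.e. toward the north-east.

i ≈ 0.00346; groundwater flows toward the north-east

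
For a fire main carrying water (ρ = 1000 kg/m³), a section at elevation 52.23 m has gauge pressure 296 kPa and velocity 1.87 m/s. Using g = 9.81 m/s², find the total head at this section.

h ≈ 82.58 m

Pressure head ψ = P/(ρg) = 296×1000 / (1000 × 9.81) = 30.17 m.
Velocity head = v²/(2g) = 1.87² / (2 × 9.81) = 0.178 m.
h = z + ψ + v²/(2g) = 52.23 + 30.17 + 0.178 = 82.58 m.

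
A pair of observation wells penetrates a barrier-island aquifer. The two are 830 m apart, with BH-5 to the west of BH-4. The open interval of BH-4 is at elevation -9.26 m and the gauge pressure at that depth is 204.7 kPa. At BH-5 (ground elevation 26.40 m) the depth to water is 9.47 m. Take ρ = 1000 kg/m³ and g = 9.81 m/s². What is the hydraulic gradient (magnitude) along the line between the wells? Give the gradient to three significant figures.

Pressure head at BH-4: ψ = P/(ρg) = 204.7×1000 / (1000 × 9.81) = 20.87 m.
Total head at BH-4: h = z + ψ = -9.26 + 20.87 = 11.61 m.
Total head at BH-5: h = 26.40 − 9.47 = 16.93 m.
Head difference: h(BH-4) − h(BH-5) = 11.61 − 16.93 = -5.32 m.
Hydraulic gradient: i = |Δh| / L = 5.32 / 830 = 0.00641.

i ≈ 0.00641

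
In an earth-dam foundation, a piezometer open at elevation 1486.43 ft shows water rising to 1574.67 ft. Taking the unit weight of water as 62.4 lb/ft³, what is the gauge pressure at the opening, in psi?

P ≈ 38.2 psi

Pressure head ψ = h − z = 1574.67 − 1486.43 = 88.24 ft.
P = γ·ψ / 144 = 62.4 × 88.24 / 144 = 38.2 psi.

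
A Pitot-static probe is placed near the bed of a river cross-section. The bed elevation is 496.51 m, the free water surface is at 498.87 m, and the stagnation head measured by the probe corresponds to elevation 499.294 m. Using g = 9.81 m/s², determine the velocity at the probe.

v ≈ 2.88 m/s

Near the bed, under hydrostatic conditions, the piezometric head (z + ψ) equals the free-surface elevation, 498.87 m.
Velocity head = total − piezometric = 499.294 − 498.87 = 0.424 m.
v = √(2g·h_v) = √(2 × 9.81 × 0.424) = 2.88 m/s.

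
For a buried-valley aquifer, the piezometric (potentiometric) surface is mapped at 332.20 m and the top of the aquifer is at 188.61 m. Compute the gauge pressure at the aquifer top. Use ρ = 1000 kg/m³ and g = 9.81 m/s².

Pressure head at the aquifer top: ψ = h − z = 332.20 − 188.61 = 143.59 m.
P = ρgψ = 1000 × 9.81 × 143.59 = 1408618 Pa ≈ 1410 kPa.

P ≈ 1410 kPa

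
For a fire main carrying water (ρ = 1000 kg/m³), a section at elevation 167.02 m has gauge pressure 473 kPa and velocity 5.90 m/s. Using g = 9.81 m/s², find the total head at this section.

h ≈ 217.01 m

Pressure head ψ = P/(ρg) = 473×1000 / (1000 × 9.81) = 48.22 m.
Velocity head = v²/(2g) = 5.90² / (2 × 9.81) = 1.774 m.
h = z + ψ + v²/(2g) = 167.02 + 48.22 + 1.774 = 217.01 m.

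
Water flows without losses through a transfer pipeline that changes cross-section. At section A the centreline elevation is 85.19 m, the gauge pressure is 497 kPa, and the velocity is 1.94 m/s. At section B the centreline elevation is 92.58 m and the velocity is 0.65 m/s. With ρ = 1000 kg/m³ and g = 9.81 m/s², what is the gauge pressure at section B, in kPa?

Pressure head at A: ψ₁ = P₁/(ρg) = 497×1000 / (1000 × 9.81) = 50.66 m.
Velocity heads: v₁²/2g = 1.94²/19.62 = 0.192 m; v₂²/2g = 0.65²/19.62 = 0.022 m.
Total head H = z₁ + ψ₁ + v₁²/2g = 85.19 + 50.66 + 0.192 = 136.04 m.
ψ₂ = H − z₂ − v₂²/2g = 136.04 − 92.58 − 0.022 = 43.44 m.
P₂ = ρgψ₂ = 1000 × 9.81 × 43.44 ≈ 426 kPa.

P₂ ≈ 426 kPa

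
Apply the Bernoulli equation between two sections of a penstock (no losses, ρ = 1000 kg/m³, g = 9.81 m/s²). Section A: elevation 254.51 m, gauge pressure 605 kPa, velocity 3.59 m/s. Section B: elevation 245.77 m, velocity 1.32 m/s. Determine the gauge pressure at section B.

Pressure head at A: ψ₁ = P₁/(ρg) = 605×1000 / (1000 × 9.81) = 61.67 m.
Velocity heads: v₁²/2g = 3.59²/19.62 = 0.657 m; v₂²/2g = 1.32²/19.62 = 0.089 m.
Total head H = z₁ + ψ₁ + v₁²/2g = 254.51 + 61.67 + 0.657 = 316.84 m.
ψ₂ = H − z₂ − v₂²/2g = 316.84 − 245.77 − 0.089 = 70.98 m.
P₂ = ρgψ₂ = 1000 × 9.81 × 70.98 ≈ 696 kPa.

P₂ ≈ 696 kPa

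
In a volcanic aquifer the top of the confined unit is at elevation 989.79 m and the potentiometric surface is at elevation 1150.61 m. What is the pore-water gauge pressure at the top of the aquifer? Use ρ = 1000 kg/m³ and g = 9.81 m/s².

P ≈ 1580 kPa

Pressure head at the aquifer top: ψ = h − z = 1150.61 − 989.79 = 160.82 m.
P = ρgψ = 1000 × 9.81 × 160.82 = 1577644 Pa ≈ 1580 kPa.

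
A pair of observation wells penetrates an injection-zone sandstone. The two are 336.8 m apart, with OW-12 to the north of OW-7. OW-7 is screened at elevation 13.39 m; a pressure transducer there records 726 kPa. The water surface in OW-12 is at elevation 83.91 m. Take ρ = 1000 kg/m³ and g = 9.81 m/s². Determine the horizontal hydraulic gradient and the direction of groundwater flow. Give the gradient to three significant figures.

i ≈ 0.0104; groundwater flows toward the north

Pressure head at OW-7: ψ = P/(ρg) = 726×1000 / (1000 × 9.81) = 74.01 m.
Total head at OW-7: h = z + ψ = 13.39 + 74.01 = 87.40 m.
Total head at OW-12: h = 83.91 m (water level in the piezometer is the total head).
Head difference: h(OW-7) − h(OW-12) = 87.40 − 83.91 = 3.49 m.
Hydraulic gradient: i = |Δh| / L = 3.49 / 336.8 = 0.0104.
Flow is from higher to lower head: from OW-7 toward OW-12, i.e. toward the north.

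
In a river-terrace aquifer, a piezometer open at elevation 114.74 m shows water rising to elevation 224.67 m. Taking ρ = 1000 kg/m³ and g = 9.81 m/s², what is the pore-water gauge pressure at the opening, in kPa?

Pressure head ψ = h − z = 224.67 − 114.74 = 109.93 m.
P = ρgψ = 1000 × 9.81 × 109.93 = 1078413 Pa ≈ 1080 kPa.

P ≈ 1080 kPa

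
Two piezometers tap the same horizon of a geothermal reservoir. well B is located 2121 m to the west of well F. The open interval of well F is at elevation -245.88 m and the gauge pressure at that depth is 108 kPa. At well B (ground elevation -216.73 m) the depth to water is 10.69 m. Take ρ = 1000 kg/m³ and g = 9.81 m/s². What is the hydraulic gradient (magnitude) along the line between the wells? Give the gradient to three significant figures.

Pressure head at well F: ψ = P/(ρg) = 108×1000 / (1000 × 9.81) = 11.01 m.
Total head at well F: h = z + ψ = -245.88 + 11.01 = -234.87 m.
Total head at well B: h = -216.73 − 10.69 = -227.42 m.
Head difference: h(well F) − h(well B) = -234.87 − (-227.42) = -7.45 m.
Hydraulic gradient: i = |Δh| / L = 7.45 / 2121 = 0.00351.

i ≈ 0.00351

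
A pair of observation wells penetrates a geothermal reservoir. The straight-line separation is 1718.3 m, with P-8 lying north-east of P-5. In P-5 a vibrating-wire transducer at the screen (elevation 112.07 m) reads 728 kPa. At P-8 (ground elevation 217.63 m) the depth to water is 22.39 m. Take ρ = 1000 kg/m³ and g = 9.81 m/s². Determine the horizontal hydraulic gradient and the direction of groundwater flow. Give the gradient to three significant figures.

i ≈ 0.00521; groundwater flows toward the south-west

Pressure head at P-5: ψ = P/(ρg) = 728×1000 / (1000 × 9.81) = 74.21 m.
Total head at P-5: h = z + ψ = 112.07 + 74.21 = 186.28 m.
Total head at P-8: h = 217.63 − 22.39 = 195.24 m.
Head difference: h(P-5) − h(P-8) = 186.28 − 195.24 = -8.96 m.
Hydraulic gradient: i = |Δh| / L = 8.96 / 1718.3 = 0.00521.
Flow is from higher to lower head: from P-8 toward P-5, i.e. toward the south-west.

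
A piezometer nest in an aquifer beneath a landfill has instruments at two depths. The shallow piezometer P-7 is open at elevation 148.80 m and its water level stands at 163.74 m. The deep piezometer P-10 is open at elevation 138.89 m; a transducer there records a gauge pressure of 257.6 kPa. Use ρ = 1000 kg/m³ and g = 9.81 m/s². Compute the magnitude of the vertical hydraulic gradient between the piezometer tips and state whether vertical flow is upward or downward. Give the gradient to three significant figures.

Total head at P-7: h = 163.74 m (water level in the standpipe).
Pressure head at P-10: ψ = P/(ρg) = 257.6×1000 / (1000 × 9.81) = 26.26 m.
Total head at P-10: h = z + ψ = 138.89 + 26.26 = 165.15 m.
Δh = h(P-7) − h(P-10) = 163.74 − 165.15 = -1.41 m.
Vertical separation Δz = 148.80 − 138.89 = 9.91 m.
|i_v| = |Δh| / Δz = 1.41 / 9.91 = 0.142.
Head is higher in the deep piezometer, so vertical flow is upward (discharge condition).

|i_v| ≈ 0.142; vertical flow is upward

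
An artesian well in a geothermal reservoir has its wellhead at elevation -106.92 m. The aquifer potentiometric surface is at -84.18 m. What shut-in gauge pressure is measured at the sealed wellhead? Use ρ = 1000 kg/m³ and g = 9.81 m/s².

P ≈ 223 kPa

Head above the cap: Δh = -84.18 − (-106.92) = 22.74 m.
P = ρgΔh = 1000 × 9.81 × 22.74 = 223079 Pa ≈ 223 kPa.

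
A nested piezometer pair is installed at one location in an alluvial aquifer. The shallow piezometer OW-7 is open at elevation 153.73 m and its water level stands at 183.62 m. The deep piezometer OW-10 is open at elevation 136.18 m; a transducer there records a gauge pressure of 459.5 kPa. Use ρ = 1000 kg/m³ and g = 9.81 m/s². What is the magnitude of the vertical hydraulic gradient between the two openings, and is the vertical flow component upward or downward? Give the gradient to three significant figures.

|i_v| ≈ 0.0342; vertical flow is downward

Total head at OW-7: h = 183.62 m (water level in the standpipe).
Pressure head at OW-10: ψ = P/(ρg) = 459.5×1000 / (1000 × 9.81) = 46.84 m.
Total head at OW-10: h = z + ψ = 136.18 + 46.84 = 183.02 m.
Δh = h(OW-7) − h(OW-10) = 183.62 − 183.02 = 0.60 m.
Vertical separation Δz = 153.73 − 136.18 = 17.55 m.
|i_v| = |Δh| / Δz = 0.60 / 17.55 = 0.0342.
Head is higher in the shallow piezometer, so vertical flow is downward (recharge condition).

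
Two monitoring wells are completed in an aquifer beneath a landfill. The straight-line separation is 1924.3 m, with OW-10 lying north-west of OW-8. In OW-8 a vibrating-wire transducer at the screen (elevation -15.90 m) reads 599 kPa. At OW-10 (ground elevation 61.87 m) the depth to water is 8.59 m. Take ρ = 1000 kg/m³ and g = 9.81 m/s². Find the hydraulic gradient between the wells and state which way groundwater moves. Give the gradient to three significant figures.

Pressure head at OW-8: ψ = P/(ρg) = 599×1000 / (1000 × 9.81) = 61.06 m.
Total head at OW-8: h = z + ψ = -15.90 + 61.06 = 45.16 m.
Total head at OW-10: h = 61.87 − 8.59 = 53.28 m.
Head difference: h(OW-8) − h(OW-10) = 45.16 − 53.28 = -8.12 m.
Hydraulic gradient: i = |Δh| / L = 8.12 / 1924.3 = 0.00422.
Flow is from higher to lower head: from OW-10 toward OW-8, i.e. toward the south-east.

i ≈ 0.00422; groundwater flows toward the south-east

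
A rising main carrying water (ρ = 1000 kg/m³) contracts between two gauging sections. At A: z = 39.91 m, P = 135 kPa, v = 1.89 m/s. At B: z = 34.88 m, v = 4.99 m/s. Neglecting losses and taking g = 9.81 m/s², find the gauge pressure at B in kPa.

Pressure head at A: ψ₁ = P₁/(ρg) = 135×1000 / (1000 × 9.81) = 13.76 m.
Velocity heads: v₁²/2g = 1.89²/19.62 = 0.182 m; v₂²/2g = 4.99²/19.62 = 1.269 m.
Total head H = z₁ + ψ₁ + v₁²/2g = 39.91 + 13.76 + 0.182 = 53.85 m.
ψ₂ = H − z₂ − v₂²/2g = 53.85 − 34.88 − 1.269 = 17.70 m.
P₂ = ρgψ₂ = 1000 × 9.81 × 17.70 ≈ 174 kPa.

P₂ ≈ 174 kPa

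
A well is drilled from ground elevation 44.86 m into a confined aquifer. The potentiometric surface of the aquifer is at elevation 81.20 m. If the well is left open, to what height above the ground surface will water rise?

≈ 36.34 m above ground

Water rises to the potentiometric surface, so the rise above ground = 81.20 − 44.86 = 36.34 m.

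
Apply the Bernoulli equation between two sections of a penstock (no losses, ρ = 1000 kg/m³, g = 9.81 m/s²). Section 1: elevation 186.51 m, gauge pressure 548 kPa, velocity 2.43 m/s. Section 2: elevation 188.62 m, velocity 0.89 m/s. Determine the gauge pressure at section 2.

P₂ ≈ 530 kPa

Pressure head at 1: ψ₁ = P₁/(ρg) = 548×1000 / (1000 × 9.81) = 55.86 m.
Velocity heads: v₁²/2g = 2.43²/19.62 = 0.301 m; v₂²/2g = 0.89²/19.62 = 0.040 m.
Total head H = z₁ + ψ₁ + v₁²/2g = 186.51 + 55.86 + 0.301 = 242.67 m.
ψ₂ = H − z₂ − v₂²/2g = 242.67 − 188.62 − 0.040 = 54.01 m.
P₂ = ρgψ₂ = 1000 × 9.81 × 54.01 ≈ 530 kPa.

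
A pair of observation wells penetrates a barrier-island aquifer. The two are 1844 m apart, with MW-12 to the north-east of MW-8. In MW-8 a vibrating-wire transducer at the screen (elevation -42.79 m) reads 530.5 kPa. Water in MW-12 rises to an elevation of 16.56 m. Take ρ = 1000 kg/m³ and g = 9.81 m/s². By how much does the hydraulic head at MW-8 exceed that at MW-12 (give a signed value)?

Pressure head at MW-8: ψ = P/(ρg) = 530.5×1000 / (1000 × 9.81) = 54.08 m.
Total head at MW-8: h = z + ψ = -42.79 + 54.08 = 11.29 m.
Total head at MW-12: h = 16.56 m (water level in the piezometer is the total head).
Head difference: h(MW-8) − h(MW-12) = 11.29 − 16.56 = -5.27 m.

Δh ≈ -5.27 m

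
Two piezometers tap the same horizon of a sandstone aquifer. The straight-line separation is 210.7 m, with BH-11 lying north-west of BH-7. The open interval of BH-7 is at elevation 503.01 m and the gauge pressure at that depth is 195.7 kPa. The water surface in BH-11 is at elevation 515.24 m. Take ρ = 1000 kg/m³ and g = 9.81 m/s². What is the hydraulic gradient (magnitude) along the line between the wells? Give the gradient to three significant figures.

Pressure head at BH-7: ψ = P/(ρg) = 195.7×1000 / (1000 × 9.81) = 19.95 m.
Total head at BH-7: h = z + ψ = 503.01 + 19.95 = 522.96 m.
Total head at BH-11: h = 515.24 m (water level in the piezometer is the total head).
Head difference: h(BH-7) − h(BH-11) = 522.96 − 515.24 = 7.72 m.
Hydraulic gradient: i = |Δh| / L = 7.72 / 210.7 = 0.0366.

i ≈ 0.0366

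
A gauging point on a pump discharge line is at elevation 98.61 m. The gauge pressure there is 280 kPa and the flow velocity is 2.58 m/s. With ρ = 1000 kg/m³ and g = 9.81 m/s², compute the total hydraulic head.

Pressure head ψ = P/(ρg) = 280×1000 / (1000 × 9.81) = 28.54 m.
Velocity head = v²/(2g) = 2.58² / (2 × 9.81) = 0.339 m.
h = z + ψ + v²/(2g) = 98.61 + 28.54 + 0.339 = 127.49 m.

h ≈ 127.49 m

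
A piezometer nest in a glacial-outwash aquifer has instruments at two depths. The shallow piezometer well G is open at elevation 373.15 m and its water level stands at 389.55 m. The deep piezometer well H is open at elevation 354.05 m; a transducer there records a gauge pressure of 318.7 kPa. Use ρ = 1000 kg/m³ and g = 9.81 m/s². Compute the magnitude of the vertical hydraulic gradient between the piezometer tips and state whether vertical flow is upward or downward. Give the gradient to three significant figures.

|i_v| ≈ 0.158; vertical flow is downward

Total head at well G: h = 389.55 m (water level in the standpipe).
Pressure head at well H: ψ = P/(ρg) = 318.7×1000 / (1000 × 9.81) = 32.49 m.
Total head at well H: h = z + ψ = 354.05 + 32.49 = 386.54 m.
Δh = h(well G) − h(well H) = 389.55 − 386.54 = 3.01 m.
Vertical separation Δz = 373.15 − 354.05 = 19.10 m.
|i_v| = |Δh| / Δz = 3.01 / 19.10 = 0.158.
Head is higher in the shallow piezometer, so vertical flow is downward (recharge condition).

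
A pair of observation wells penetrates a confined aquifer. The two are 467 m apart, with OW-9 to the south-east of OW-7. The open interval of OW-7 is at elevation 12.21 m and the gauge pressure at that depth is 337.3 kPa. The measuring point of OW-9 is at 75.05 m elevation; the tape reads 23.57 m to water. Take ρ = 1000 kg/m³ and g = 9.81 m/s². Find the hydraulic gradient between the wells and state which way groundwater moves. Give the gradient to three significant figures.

Pressure head at OW-7: ψ = P/(ρg) = 337.3×1000 / (1000 × 9.81) = 34.38 m.
Total head at OW-7: h = z + ψ = 12.21 + 34.38 = 46.59 m.
Total head at OW-9: h = 75.05 − 23.57 = 51.48 m.
Head difference: h(OW-7) − h(OW-9) = 46.59 − 51.48 = -4.89 m.
Hydraulic gradient: i = |Δh| / L = 4.89 / 467 = 0.0105.
Flow is from higher to lower head: from OW-9 toward OW-7, i.e. toward the north-west.

i ≈ 0.0105; groundwater flows toward the north-west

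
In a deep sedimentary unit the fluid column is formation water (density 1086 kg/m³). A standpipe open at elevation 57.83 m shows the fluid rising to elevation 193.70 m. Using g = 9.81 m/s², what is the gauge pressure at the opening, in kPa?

Pressure head ψ = h − z = 193.70 − 57.83 = 135.87 m.
P = ρgψ = 1086 × 9.81 × 135.87 = 1447513 Pa ≈ 1450 kPa.

P ≈ 1450 kPa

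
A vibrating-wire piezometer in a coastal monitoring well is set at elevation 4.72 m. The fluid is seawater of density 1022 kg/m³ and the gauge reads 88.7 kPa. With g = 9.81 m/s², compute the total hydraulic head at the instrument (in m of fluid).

h ≈ 13.57 m

ψ = P/(ρg) = 88.7×1000 / (1022 × 9.81) = 8.85 m.
h = z + ψ = 4.72 + 8.85 = 13.57 m.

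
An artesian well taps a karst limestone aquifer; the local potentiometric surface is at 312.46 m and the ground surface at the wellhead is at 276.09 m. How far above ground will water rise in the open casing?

≈ 36.37 m above ground

Water rises to the potentiometric surface, so the rise above ground = 312.46 − 276.09 = 36.37 m.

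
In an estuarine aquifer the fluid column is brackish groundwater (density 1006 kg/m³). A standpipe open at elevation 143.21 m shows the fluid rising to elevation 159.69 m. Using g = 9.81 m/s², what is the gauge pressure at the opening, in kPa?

P ≈ 163 kPa

Pressure head ψ = h − z = 159.69 − 143.21 = 16.48 m.
P = ρgψ = 1006 × 9.81 × 16.48 = 162639 Pa ≈ 163 kPa.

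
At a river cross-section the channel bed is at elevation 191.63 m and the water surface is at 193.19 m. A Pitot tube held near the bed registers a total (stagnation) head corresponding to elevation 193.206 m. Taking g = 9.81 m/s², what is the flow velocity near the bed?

Near the bed, under hydrostatic conditions, the piezometric head (z + ψ) equals the free-surface elevation, 193.19 m.
Velocity head = total − piezometric = 193.206 − 193.19 = 0.016 m.
v = √(2g·h_v) = √(2 × 9.81 × 0.016) = 0.560 m/s.

v ≈ 0.560 m/s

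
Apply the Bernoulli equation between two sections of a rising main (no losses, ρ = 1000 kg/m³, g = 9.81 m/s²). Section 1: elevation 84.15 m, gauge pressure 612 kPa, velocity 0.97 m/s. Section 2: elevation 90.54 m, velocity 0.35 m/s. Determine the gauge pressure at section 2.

Pressure head at 1: ψ₁ = P₁/(ρg) = 612×1000 / (1000 × 9.81) = 62.39 m.
Velocity heads: v₁²/2g = 0.97²/19.62 = 0.048 m; v₂²/2g = 0.35²/19.62 = 0.006 m.
Total head H = z₁ + ψ₁ + v₁²/2g = 84.15 + 62.39 + 0.048 = 146.59 m.
ψ₂ = H − z₂ − v₂²/2g = 146.59 − 90.54 − 0.006 = 56.04 m.
P₂ = ρgψ₂ = 1000 × 9.81 × 56.04 ≈ 550 kPa.

P₂ ≈ 550 kPa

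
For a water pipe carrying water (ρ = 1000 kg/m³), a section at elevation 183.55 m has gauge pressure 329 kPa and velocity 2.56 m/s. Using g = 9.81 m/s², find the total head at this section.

h ≈ 217.42 m

Pressure head ψ = P/(ρg) = 329×1000 / (1000 × 9.81) = 33.54 m.
Velocity head = v²/(2g) = 2.56² / (2 × 9.81) = 0.334 m.
h = z + ψ + v²/(2g) = 183.55 + 33.54 + 0.334 = 217.42 m.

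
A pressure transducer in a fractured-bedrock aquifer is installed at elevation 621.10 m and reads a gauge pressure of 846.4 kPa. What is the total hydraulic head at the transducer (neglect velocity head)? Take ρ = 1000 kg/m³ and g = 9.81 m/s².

h ≈ 707.38 m

ψ = P/(ρg) = 846.4×1000 / (1000 × 9.81) = 86.28 m.
h = z + ψ = 621.10 + 86.28 = 707.38 m.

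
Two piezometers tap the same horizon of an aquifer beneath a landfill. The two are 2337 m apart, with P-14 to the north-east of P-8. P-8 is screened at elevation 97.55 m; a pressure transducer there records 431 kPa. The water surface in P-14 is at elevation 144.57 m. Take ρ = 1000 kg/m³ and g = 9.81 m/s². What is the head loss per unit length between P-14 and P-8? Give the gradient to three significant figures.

i ≈ 0.00132 m/m

Pressure head at P-8: ψ = P/(ρg) = 431×1000 / (1000 × 9.81) = 43.93 m.
Total head at P-8: h = z + ψ = 97.55 + 43.93 = 141.48 m.
Total head at P-14: h = 144.57 m (water level in the piezometer is the total head).
Head difference: h(P-8) − h(P-14) = 141.48 − 144.57 = -3.09 m.
Hydraulic gradient: i = |Δh| / L = 3.09 / 2337 = 0.00132.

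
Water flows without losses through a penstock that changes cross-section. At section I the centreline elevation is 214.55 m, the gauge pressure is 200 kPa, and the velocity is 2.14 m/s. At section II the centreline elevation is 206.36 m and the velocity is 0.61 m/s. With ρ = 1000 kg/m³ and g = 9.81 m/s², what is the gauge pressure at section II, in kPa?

P₂ ≈ 282 kPa

Pressure head at I: ψ₁ = P₁/(ρg) = 200×1000 / (1000 × 9.81) = 20.39 m.
Velocity heads: v₁²/2g = 2.14²/19.62 = 0.233 m; v₂²/2g = 0.61²/19.62 = 0.019 m.
Total head H = z₁ + ψ₁ + v₁²/2g = 214.55 + 20.39 + 0.233 = 235.17 m.
ψ₂ = H − z₂ − v₂²/2g = 235.17 − 206.36 − 0.019 = 28.79 m.
P₂ = ρgψ₂ = 1000 × 9.81 × 28.79 ≈ 282 kPa.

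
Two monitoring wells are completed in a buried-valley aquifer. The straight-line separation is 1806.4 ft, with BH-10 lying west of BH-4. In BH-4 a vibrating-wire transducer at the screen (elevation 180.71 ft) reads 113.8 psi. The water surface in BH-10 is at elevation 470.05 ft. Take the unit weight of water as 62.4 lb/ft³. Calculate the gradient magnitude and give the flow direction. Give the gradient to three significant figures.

Pressure head at BH-4: ψ = 144·P/γ = 144 × 113.8 / 62.4 = 262.62 ft.
Total head at BH-4: h = z + ψ = 180.71 + 262.62 = 443.33 ft.
Total head at BH-10: h = 470.05 ft (water level in the piezometer is the total head).
Head difference: h(BH-4) − h(BH-10) = 443.33 − 470.05 = -26.72 ft.
Hydraulic gradient: i = |Δh| / L = 26.72 / 1806.4 = 0.0148.
Flow is from higher to lower head: from BH-10 toward BH-4, i.e. toward the east.

i ≈ 0.0148; groundwater flows toward the east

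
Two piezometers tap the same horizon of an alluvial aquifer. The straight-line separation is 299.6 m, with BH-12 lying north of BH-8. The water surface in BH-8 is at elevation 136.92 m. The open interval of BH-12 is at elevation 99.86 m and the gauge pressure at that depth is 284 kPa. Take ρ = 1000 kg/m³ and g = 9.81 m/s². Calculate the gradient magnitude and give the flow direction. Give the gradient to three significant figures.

Total head at BH-8: h = 136.92 m (water level in the piezometer is the total head).
Pressure head at BH-12: ψ = P/(ρg) = 284×1000 / (1000 × 9.81) = 28.95 m.
Total head at BH-12: h = z + ψ = 99.86 + 28.95 = 128.81 m.
Head difference: h(BH-8) − h(BH-12) = 136.92 − 128.81 = 8.11 m.
Hydraulic gradient: i = |Δh| / L = 8.11 / 299.6 = 0.0271.
Flow is from higher to lower head: from BH-8 toward BH-12, i.e. toward the north.

i ≈ 0.0271; groundwater flows toward the north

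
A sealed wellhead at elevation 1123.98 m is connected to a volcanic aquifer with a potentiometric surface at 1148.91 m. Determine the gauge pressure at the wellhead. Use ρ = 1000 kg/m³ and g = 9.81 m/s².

P ≈ 245 kPa

Head above the cap: Δh = 1148.91 − 1123.98 = 24.93 m.
P = ρgΔh = 1000 × 9.81 × 24.93 = 244563 Pa ≈ 245 kPa.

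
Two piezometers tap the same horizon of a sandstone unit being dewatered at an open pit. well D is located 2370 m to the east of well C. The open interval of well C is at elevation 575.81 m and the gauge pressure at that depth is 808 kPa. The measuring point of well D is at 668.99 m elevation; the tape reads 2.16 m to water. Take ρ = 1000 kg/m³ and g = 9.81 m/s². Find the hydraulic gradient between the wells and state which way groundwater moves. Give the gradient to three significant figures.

i ≈ 0.00365; groundwater flows toward the west

Pressure head at well C: ψ = P/(ρg) = 808×1000 / (1000 × 9.81) = 82.36 m.
Total head at well C: h = z + ψ = 575.81 + 82.36 = 658.17 m.
Total head at well D: h = 668.99 − 2.16 = 666.83 m.
Head difference: h(well C) − h(well D) = 658.17 − 666.83 = -8.66 m.
Hydraulic gradient: i = |Δh| / L = 8.66 / 2370 = 0.00365.
Flow is from higher to lower head: from well D toward well C, i.e. toward the west.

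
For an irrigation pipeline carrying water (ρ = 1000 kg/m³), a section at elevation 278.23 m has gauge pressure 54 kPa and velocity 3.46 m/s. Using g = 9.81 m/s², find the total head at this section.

h ≈ 284.34 m

Pressure head ψ = P/(ρg) = 54×1000 / (1000 × 9.81) = 5.50 m.
Velocity head = v²/(2g) = 3.46² / (2 × 9.81) = 0.610 m.
h = z + ψ + v²/(2g) = 278.23 + 5.50 + 0.610 = 284.34 m.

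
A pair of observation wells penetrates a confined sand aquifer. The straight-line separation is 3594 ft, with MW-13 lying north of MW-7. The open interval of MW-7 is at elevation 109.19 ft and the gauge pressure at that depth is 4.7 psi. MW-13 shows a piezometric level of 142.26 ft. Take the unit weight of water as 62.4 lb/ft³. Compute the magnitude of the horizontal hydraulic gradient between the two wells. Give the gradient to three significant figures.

Pressure head at MW-7: ψ = 144·P/γ = 144 × 4.7 / 62.4 = 10.85 ft.
Total head at MW-7: h = z + ψ = 109.19 + 10.85 = 120.04 ft.
Total head at MW-13: h = 142.26 ft (water level in the piezometer is the total head).
Head difference: h(MW-7) − h(MW-13) = 120.04 − 142.26 = -22.22 ft.
Hydraulic gradient: i = |Δh| / L = 22.22 / 3594 = 0.00618.

i ≈ 0.00618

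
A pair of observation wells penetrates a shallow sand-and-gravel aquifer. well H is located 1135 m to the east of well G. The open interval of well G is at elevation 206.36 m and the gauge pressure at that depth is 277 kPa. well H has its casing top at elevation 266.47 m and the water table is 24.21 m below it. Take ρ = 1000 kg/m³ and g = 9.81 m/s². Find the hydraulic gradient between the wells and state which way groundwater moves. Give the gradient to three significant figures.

Pressure head at well G: ψ = P/(ρg) = 277×1000 / (1000 × 9.81) = 28.24 m.
Total head at well G: h = z + ψ = 206.36 + 28.24 = 234.60 m.
Total head at well H: h = 266.47 − 24.21 = 242.26 m.
Head difference: h(well G) − h(well H) = 234.60 − 242.26 = -7.66 m.
Hydraulic gradient: i = |Δh| / L = 7.66 / 1135 = 0.00675.
Flow is from higher to lower head: from well H toward well G, i.e. toward the west.

i ≈ 0.00675; groundwater flows toward the west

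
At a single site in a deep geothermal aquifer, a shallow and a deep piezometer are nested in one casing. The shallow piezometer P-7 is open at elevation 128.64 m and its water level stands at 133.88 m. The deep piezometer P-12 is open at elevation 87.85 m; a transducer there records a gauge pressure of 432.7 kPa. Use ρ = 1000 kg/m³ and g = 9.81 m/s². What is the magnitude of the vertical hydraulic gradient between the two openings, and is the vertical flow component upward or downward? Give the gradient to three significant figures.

Total head at P-7: h = 133.88 m (water level in the standpipe).
Pressure head at P-12: ψ = P/(ρg) = 432.7×1000 / (1000 × 9.81) = 44.11 m.
Total head at P-12: h = z + ψ = 87.85 + 44.11 = 131.96 m.
Δh = h(P-7) − h(P-12) = 133.88 − 131.96 = 1.92 m.
Vertical separation Δz = 128.64 − 87.85 = 40.79 m.
|i_v| = |Δh| / Δz = 1.92 / 40.79 = 0.0471.
Head is higher in the shallow piezometer, so vertical flow is downward (recharge condition).

|i_v| ≈ 0.0471; vertical flow is downward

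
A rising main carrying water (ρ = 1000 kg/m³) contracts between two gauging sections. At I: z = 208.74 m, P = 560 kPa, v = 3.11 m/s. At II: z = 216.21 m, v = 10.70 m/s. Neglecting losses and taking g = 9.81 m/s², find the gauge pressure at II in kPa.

P₂ ≈ 434 kPa

Pressure head at I: ψ₁ = P₁/(ρg) = 560×1000 / (1000 × 9.81) = 57.08 m.
Velocity heads: v₁²/2g = 3.11²/19.62 = 0.493 m; v₂²/2g = 10.70²/19.62 = 5.835 m.
Total head H = z₁ + ψ₁ + v₁²/2g = 208.74 + 57.08 + 0.493 = 266.31 m.
ψ₂ = H − z₂ − v₂²/2g = 266.31 − 216.21 − 5.835 = 44.26 m.
P₂ = ρgψ₂ = 1000 × 9.81 × 44.26 ≈ 434 kPa.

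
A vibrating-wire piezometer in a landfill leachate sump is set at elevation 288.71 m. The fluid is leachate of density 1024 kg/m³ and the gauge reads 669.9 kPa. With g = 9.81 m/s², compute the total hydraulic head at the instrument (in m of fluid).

h ≈ 355.40 m

ψ = P/(ρg) = 669.9×1000 / (1024 × 9.81) = 66.69 m.
h = z + ψ = 288.71 + 66.69 = 355.40 m.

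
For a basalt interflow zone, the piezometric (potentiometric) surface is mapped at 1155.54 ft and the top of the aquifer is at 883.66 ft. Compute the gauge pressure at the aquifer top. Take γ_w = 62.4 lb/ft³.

Pressure head at the aquifer top: ψ = h − z = 1155.54 − 883.66 = 271.88 ft.
P = γψ/144 = 62.4 × 271.88 / 144 = 118 psi.

P ≈ 118 psi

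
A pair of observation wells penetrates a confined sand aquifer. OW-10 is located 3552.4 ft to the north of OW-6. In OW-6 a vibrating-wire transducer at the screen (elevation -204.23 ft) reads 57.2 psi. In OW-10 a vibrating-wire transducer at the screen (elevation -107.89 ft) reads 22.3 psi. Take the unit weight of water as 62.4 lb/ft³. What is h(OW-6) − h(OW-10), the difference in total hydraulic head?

Pressure head at OW-6: ψ = 144·P/γ = 144 × 57.2 / 62.4 = 132.00 ft.
Total head at OW-6: h = z + ψ = -204.23 + 132.00 = -72.23 ft.
Pressure head at OW-10: ψ = 144·P/γ = 144 × 22.3 / 62.4 = 51.46 ft.
Total head at OW-10: h = z + ψ = -107.89 + 51.46 = -56.43 ft.
Head difference: h(OW-6) − h(OW-10) = -72.23 − (-56.43) = -15.80 ft.

Δh ≈ -15.80 ft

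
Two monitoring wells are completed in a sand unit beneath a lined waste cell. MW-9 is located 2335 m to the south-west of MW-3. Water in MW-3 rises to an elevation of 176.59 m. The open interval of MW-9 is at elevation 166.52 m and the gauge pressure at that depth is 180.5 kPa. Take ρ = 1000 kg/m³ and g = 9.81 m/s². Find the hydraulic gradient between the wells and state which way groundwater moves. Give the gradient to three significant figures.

Total head at MW-3: h = 176.59 m (water level in the piezometer is the total head).
Pressure head at MW-9: ψ = P/(ρg) = 180.5×1000 / (1000 × 9.81) = 18.40 m.
Total head at MW-9: h = z + ψ = 166.52 + 18.40 = 184.92 m.
Head difference: h(MW-3) − h(MW-9) = 176.59 − 184.92 = -8.33 m.
Hydraulic gradient: i = |Δh| / L = 8.33 / 2335 = 0.00357.
Flow is from higher to lower head: from MW-9 toward MW-3, i.e. toward the north-east.

i ≈ 0.00357; groundwater flows toward the north-east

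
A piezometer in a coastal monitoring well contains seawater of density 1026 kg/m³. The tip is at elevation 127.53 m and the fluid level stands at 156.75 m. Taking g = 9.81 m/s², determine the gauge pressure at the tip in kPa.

P ≈ 294 kPa

Pressure head ψ = h − z = 156.75 − 127.53 = 29.22 m.
P = ρgψ = 1026 × 9.81 × 29.22 = 294101 Pa ≈ 294 kPa.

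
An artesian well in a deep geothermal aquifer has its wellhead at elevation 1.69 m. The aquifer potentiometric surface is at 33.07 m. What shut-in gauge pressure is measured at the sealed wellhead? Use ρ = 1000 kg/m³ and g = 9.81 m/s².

P ≈ 308 kPa

Head above the cap: Δh = 33.07 − 1.69 = 31.38 m.
P = ρgΔh = 1000 × 9.81 × 31.38 = 307838 Pa ≈ 308 kPa.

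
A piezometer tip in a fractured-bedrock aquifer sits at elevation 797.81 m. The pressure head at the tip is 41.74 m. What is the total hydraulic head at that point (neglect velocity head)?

h ≈ 839.55 m

h = z + ψ = 797.81 + 41.74 = 839.55 m.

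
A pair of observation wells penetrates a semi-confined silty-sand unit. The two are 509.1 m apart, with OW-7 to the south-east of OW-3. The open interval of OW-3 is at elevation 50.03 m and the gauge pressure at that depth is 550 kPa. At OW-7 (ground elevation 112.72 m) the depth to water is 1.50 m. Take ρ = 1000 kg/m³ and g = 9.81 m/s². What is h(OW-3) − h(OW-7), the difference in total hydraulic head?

Δh ≈ -5.12 m

Pressure head at OW-3: ψ = P/(ρg) = 550×1000 / (1000 × 9.81) = 56.07 m.
Total head at OW-3: h = z + ψ = 50.03 + 56.07 = 106.10 m.
Total head at OW-7: h = 112.72 − 1.50 = 111.22 m.
Head difference: h(OW-3) − h(OW-7) = 106.10 − 111.22 = -5.12 m.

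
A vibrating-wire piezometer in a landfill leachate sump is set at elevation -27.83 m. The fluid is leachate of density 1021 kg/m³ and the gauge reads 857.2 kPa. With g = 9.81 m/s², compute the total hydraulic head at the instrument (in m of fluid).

h ≈ 57.75 m

ψ = P/(ρg) = 857.2×1000 / (1021 × 9.81) = 85.58 m.
h = z + ψ = -27.83 + 85.58 = 57.75 m.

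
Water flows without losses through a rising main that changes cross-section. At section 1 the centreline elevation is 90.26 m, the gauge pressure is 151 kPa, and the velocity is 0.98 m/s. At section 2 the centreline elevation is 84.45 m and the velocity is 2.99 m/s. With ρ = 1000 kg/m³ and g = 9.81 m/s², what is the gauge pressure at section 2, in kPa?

P₂ ≈ 204 kPa

Pressure head at 1: ψ₁ = P₁/(ρg) = 151×1000 / (1000 × 9.81) = 15.39 m.
Velocity heads: v₁²/2g = 0.98²/19.62 = 0.049 m; v₂²/2g = 2.99²/19.62 = 0.456 m.
Total head H = z₁ + ψ₁ + v₁²/2g = 90.26 + 15.39 + 0.049 = 105.70 m.
ψ₂ = H − z₂ − v₂²/2g = 105.70 − 84.45 − 0.456 = 20.79 m.
P₂ = ρgψ₂ = 1000 × 9.81 × 20.79 ≈ 204 kPa.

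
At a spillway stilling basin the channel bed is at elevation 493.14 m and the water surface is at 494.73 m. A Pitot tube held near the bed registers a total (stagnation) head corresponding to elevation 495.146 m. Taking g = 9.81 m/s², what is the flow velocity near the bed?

Near the bed, under hydrostatic conditions, the piezometric head (z + ψ) equals the free-surface elevation, 494.73 m.
Velocity head = total − piezometric = 495.146 − 494.73 = 0.416 m.
v = √(2g·h_v) = √(2 × 9.81 × 0.416) = 2.86 m/s.

v ≈ 2.86 m/s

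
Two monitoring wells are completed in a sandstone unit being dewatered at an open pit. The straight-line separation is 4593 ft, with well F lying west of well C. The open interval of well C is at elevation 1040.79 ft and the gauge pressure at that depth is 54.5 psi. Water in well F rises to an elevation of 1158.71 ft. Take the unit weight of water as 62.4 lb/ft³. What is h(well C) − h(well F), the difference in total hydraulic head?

Δh ≈ 7.85 ft

Pressure head at well C: ψ = 144·P/γ = 144 × 54.5 / 62.4 = 125.77 ft.
Total head at well C: h = z + ψ = 1040.79 + 125.77 = 1166.56 ft.
Total head at well F: h = 1158.71 ft (water level in the piezometer is the total head).
Head difference: h(well C) − h(well F) = 1166.56 − 1158.71 = 7.85 ft.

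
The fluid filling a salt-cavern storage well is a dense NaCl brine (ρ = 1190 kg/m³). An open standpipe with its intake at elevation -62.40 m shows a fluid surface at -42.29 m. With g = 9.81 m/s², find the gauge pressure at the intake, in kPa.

Pressure head ψ = h − z = -42.29 − (-62.40) = 20.11 m.
P = ρgψ = 1190 × 9.81 × 20.11 = 234762 Pa ≈ 235 kPa.

P ≈ 235 kPa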